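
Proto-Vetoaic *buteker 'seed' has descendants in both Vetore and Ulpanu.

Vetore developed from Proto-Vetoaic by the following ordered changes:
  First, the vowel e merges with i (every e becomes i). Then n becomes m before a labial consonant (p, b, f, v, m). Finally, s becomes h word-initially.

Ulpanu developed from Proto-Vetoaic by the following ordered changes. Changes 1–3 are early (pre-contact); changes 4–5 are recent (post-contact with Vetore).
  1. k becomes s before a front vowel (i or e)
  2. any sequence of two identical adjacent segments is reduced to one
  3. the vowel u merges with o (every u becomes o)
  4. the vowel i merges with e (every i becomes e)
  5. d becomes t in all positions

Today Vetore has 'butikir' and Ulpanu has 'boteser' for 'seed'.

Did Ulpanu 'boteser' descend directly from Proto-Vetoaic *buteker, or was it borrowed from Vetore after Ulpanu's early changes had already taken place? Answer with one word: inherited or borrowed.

inherited

If inherited, *buteker would pass through all of Ulpanu's changes:
Ulpanu: start from *buteker.
  rule 1 (palatalisation): buteker → buteser
  rule 2: no change — buteser
  rule 3 (vowel merger): buteser → boteser
  rule 4: no change — boteser
  rule 5: no change — boteser
  ⇒ Ulpanu boteser
If borrowed from Vetore 'butikir' after the early changes, it would undergo only the recent ones:
  rule 4 (vowel merger): butikir → buteker
  rule 5 (unconditioned shift): no change (buteker)
  ⇒ as a loan: buteker
Ulpanu 'boteser' matches the inherited outcome exactly, so it is an inherited cognate, not a loan.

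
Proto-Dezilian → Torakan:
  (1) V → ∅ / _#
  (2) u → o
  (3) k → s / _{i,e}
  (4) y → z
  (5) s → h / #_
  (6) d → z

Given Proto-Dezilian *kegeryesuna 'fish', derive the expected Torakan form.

Torakan: *kegeryesuna > kegeryesun > kegeryeson > segeryeson > segerzeson > hegerzeson  (by apocope, vowel merger, palatalisation, unconditioned shift, debuccalisation)

hegerzeson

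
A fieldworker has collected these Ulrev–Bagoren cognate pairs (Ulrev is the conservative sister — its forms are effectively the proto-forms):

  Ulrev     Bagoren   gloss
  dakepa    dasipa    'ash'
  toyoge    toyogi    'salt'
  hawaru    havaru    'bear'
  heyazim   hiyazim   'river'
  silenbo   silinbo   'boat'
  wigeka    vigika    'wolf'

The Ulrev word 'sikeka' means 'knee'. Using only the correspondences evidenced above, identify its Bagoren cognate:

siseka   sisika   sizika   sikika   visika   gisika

sisika

dakepa ~ dasipa — Ulrev k corresponds to Bagoren s between vowels (before a front vowel).
heyazim ~ hiyazim, wigeka ~ vigika — Ulrev e corresponds to Bagoren i after a consonant, before a consonant other than r, m, n, p, b, f, v.
Applying these to Ulrev 'sikeka':
  sikeka → siseka   (k→s between vowels (before a front vowel))
  siseka → sisika   (e→i after a consonant, before a consonant other than r, m, n, p, b, f, v)
So the Bagoren cognate is 'sisika'.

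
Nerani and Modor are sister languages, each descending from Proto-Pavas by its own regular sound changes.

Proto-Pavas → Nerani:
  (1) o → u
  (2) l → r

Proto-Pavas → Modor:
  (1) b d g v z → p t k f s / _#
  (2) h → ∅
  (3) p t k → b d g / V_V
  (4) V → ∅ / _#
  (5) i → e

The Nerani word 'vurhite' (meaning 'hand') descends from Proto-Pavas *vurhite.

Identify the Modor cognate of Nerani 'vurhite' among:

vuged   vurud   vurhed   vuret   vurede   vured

vured

Modor: *vurhite > vurite > vuride > vurid > vured  (by h-loss, intervocalic voicing, apocope, vowel merger)
The other candidates each miss or misapply at least one Modor change.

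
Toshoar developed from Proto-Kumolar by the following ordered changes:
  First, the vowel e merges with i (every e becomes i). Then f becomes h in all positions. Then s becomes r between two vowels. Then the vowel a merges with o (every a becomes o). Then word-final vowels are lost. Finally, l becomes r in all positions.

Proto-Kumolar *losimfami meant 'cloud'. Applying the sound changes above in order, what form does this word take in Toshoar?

Toshoar: *losimfami
  losimfami (rule 1 does not apply)
  losimfami → losimhami   [unconditioned shift]
  losimhami → lorimhami   [rhotacism]
  lorimhami → lorimhomi   [vowel merger]
  lorimhomi → lorimhom   [apocope]
  lorimhom → rorimhom   [unconditioned shift]
  giving Toshoar rorimhom.

rorimhom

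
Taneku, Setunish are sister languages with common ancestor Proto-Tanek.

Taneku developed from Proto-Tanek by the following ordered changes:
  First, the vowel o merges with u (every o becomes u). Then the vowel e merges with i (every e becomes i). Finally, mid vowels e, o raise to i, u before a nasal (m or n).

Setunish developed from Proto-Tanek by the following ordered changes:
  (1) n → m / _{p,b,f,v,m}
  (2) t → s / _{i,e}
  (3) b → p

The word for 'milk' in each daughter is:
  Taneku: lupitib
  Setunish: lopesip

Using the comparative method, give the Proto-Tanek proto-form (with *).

Position 2: Taneku has u, Setunish has o. Setunish preserves o here (none of its changes turn any other segment into o), so the proto-segment is *o.
Position 7: Taneku has b, Setunish has p. Taneku preserves b here (none of its changes turn any other segment into b), so the proto-segment is *b.
Position 4: Taneku has i, Setunish has e. Setunish preserves e here (none of its changes turn any other segment into e), so the proto-segment is *e.
Continuing position by position gives *lopetib; check it forward:
Taneku: *lopetib > lupetib > lupitib  (by vowel merger, vowel merger)
Setunish: *lopetib > lopesib > lopesip  (by palatalisation, unconditioned shift)
*lopetib is the unique common source.

*lopetib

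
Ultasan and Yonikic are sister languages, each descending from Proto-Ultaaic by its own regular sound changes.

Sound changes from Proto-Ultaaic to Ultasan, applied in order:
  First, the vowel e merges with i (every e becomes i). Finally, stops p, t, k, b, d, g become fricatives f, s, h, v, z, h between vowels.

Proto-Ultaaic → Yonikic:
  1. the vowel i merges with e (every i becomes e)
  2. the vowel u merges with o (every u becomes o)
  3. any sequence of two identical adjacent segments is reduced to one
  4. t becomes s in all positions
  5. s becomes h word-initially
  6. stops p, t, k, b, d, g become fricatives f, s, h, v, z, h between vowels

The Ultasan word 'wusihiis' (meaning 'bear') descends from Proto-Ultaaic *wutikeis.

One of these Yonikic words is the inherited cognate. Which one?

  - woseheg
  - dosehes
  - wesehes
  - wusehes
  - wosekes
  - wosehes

wosehes

Yonikic: start from *wutikeis.
  rule 1 (vowel merger): wutikeis → wutekees
  rule 2 (vowel merger): wutekees → wotekees
  rule 3 (degemination): wotekees → wotekes
  rule 4 (unconditioned shift): wotekes → wosekes
  rule 5: no change — wosekes
  rule 6 (intervocalic lenition): wosekes → wosehes
  ⇒ Yonikic wosehes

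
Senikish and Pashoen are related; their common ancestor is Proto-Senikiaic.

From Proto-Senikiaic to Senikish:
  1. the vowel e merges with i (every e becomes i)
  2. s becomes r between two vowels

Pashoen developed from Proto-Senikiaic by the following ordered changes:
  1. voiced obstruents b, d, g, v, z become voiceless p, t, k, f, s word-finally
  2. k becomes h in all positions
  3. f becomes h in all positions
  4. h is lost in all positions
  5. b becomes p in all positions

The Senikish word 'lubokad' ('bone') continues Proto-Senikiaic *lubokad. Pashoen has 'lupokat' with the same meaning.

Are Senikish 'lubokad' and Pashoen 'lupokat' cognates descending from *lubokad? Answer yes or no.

Derive the expected Pashoen reflex of *lubokad:
Pashoen: *lubokad > lubokat > lubohat > luboat > lupoat  (by final devoicing, unconditioned shift, h-loss, unconditioned shift)
The regular Pashoen reflex would be 'lupoat', but the attested form is 'lupokat'. The correspondence is irregular, so they are not cognates (the Pashoen form has a different source).

no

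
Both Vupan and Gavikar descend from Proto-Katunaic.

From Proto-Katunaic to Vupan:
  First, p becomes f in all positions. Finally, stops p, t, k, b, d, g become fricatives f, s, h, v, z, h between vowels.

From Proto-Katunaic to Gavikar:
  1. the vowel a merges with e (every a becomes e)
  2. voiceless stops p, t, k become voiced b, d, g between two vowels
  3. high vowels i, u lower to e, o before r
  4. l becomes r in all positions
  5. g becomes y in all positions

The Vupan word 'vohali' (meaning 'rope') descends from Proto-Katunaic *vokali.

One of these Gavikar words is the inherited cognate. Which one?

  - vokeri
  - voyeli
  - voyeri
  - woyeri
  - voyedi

voyeri

Gavikar: start from *vokali.
  rule 1 (vowel merger): vokali → vokeli
  rule 2 (intervocalic voicing): vokeli → vogeli
  rule 3: no change — vogeli
  rule 4 (unconditioned shift): vogeli → vogeri
  rule 5 (unconditioned shift): vogeri → voyeri
  ⇒ Gavikar voyeri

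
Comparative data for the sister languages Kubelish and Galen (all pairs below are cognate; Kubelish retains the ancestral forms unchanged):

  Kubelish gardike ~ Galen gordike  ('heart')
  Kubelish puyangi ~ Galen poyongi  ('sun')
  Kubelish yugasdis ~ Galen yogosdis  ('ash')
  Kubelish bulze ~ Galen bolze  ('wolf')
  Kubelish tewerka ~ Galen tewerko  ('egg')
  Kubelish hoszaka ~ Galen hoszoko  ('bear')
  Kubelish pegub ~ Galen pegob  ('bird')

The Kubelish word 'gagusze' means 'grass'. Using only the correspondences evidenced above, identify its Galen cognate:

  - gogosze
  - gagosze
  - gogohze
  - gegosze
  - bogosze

gogosze

yugasdis ~ yogosdis, hoszaka ~ hoszoko — Kubelish a corresponds to Galen o after a consonant, before a consonant other than r, m, n, p, b, f, v.
puyangi ~ poyongi, yugasdis ~ yogosdis — Kubelish u corresponds to Galen o after a consonant, before a consonant other than r, m, n, p, b, f, v.
Applying these to Kubelish 'gagusze':
  gagusze → gogusze   (a→o after a consonant, before a consonant other than r, m, n, p, b, f, v)
  gogusze → gogosze   (u→o after a consonant, before a consonant other than r, m, n, p, b, f, v)
So the Galen cognate is 'gogosze'.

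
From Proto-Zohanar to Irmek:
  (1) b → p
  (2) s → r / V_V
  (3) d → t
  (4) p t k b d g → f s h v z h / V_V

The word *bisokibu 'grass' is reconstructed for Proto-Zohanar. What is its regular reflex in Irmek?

Irmek: *bisokibu > pisokipu > pirokipu > pirohifu  (by unconditioned shift, rhotacism, intervocalic lenition)

pirohifu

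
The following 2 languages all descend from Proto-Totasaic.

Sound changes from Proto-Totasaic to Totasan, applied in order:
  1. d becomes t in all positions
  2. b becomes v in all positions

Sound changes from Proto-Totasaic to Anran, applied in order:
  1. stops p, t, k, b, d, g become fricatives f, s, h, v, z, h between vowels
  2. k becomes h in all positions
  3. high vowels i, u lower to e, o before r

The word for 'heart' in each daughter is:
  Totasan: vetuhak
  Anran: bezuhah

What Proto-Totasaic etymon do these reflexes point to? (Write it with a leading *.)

*beduhak

Position 3: Totasan has t, Anran has z. Taking the neighbouring segments as reconstructed: Totasan t could go back to *t or *d; Anran z could go back to *d or *z — the one source consistent with every daughter is *d.
Position 1: Totasan has v, Anran has b. Anran preserves b here (none of its changes turn any other segment into b), so the proto-segment is *b.
Position 7: Totasan has k, Anran has h. Totasan preserves k here (none of its changes turn any other segment into k), so the proto-segment is *k.
Continuing position by position gives *beduhak; check it forward:
Totasan: start from *beduhak.
  rule 1 (unconditioned shift): beduhak → betuhak
  rule 2 (unconditioned shift): betuhak → vetuhak
  ⇒ Totasan vetuhak
Anran: *beduhak
  beduhak → bezuhak   [intervocalic lenition]
  bezuhak → bezuhah   [unconditioned shift]
  bezuhah (rule 3 does not apply)
  giving Anran bezuhah.
No other proto-form is consistent with every reflex, so the reconstruction is *beduhak.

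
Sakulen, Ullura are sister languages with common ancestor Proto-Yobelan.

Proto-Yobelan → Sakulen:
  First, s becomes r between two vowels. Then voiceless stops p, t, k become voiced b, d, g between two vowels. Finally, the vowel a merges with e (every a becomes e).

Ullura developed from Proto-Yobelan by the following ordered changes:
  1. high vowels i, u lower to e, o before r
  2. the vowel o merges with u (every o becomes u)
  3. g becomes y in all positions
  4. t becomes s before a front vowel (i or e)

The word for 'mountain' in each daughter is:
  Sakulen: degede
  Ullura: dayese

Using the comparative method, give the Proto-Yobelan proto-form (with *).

Position 5: Sakulen has d, Ullura has s. Taking the neighbouring segments as reconstructed: Sakulen d could go back to *t or *d; Ullura s could go back to *t or *s — the one source consistent with every daughter is *t.
Position 3: Sakulen has g, Ullura has y. Taking the neighbouring segments as reconstructed: Sakulen g could go back to *k or *g; Ullura y could go back to *g or *y — the one source consistent with every daughter is *g.
Continuing position by position gives *dagete; check it forward:
Sakulen: *dagete
  dagete (rule 1 does not apply)
  dagete → dagede   [intervocalic voicing]
  dagede → degede   [vowel merger]
  giving Sakulen degede.
Ullura: *dagete > dayete > dayese  (by unconditioned shift, palatalisation)
No other proto-form is consistent with every reflex, so the reconstruction is *dagete.

*dagete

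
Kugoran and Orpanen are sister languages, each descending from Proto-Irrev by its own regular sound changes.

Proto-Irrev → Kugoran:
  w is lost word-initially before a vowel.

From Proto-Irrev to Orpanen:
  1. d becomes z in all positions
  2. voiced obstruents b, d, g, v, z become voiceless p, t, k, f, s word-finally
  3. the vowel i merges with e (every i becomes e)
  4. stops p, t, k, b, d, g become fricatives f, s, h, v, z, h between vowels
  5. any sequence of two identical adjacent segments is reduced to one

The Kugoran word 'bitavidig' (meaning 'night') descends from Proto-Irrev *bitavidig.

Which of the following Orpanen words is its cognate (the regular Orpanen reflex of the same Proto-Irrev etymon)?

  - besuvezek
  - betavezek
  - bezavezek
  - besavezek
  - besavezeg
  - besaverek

besavezek

Orpanen: *bitavidig
  bitavidig → bitavizig   [unconditioned shift]
  bitavizig → bitavizik   [final devoicing]
  bitavizik → betavezek   [vowel merger]
  betavezek → besavezek   [intervocalic lenition]
  besavezek (rule 5 does not apply)
  giving Orpanen besavezek.
The other candidates each miss or misapply at least one Orpanen change.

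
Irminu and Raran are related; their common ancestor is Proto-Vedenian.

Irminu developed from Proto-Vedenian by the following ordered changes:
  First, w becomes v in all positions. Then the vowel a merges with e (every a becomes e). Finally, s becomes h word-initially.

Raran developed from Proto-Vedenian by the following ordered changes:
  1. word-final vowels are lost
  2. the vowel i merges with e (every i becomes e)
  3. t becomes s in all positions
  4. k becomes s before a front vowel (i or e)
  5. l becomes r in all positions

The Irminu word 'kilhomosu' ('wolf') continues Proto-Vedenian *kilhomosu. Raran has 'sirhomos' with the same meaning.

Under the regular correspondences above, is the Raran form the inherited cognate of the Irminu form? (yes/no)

Derive the expected Raran reflex of *kilhomosu:
Raran: start from *kilhomosu.
  rule 1 (apocope): kilhomosu → kilhomos
  rule 2 (vowel merger): kilhomos → kelhomos
  rule 3: no change — kelhomos
  rule 4 (palatalisation): kelhomos → selhomos
  rule 5 (unconditioned shift): selhomos → serhomos
  ⇒ Raran serhomos
The regular Raran reflex would be 'serhomos', but the attested form is 'sirhomos'. The correspondence is irregular, so they are not cognates (the Raran form has a different source).

no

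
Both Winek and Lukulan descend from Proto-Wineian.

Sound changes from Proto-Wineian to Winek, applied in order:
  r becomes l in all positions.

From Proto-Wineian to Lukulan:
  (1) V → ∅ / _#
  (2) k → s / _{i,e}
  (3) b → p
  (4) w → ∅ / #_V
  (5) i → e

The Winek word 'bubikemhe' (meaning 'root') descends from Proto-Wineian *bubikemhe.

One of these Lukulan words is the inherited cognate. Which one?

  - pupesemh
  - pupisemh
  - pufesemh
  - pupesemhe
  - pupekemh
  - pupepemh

Lukulan: start from *bubikemhe.
  rule 1 (apocope): bubikemhe → bubikemh
  rule 2 (palatalisation): bubikemh → bubisemh
  rule 3 (unconditioned shift): bubisemh → pupisemh
  rule 4: no change — pupisemh
  rule 5 (vowel merger): pupisemh → pupesemh
  ⇒ Lukulan pupesemh
Only 'pupesemh' matches the regular Lukulan development of *bubikemhe.

pupesemh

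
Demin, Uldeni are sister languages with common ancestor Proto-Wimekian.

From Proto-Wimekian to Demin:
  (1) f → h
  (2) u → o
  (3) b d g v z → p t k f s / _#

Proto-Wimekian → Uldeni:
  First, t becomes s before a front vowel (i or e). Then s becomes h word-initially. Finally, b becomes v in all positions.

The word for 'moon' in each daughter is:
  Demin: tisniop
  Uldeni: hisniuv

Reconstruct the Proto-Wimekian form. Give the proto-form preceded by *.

*tisniub

Position 1: Demin has t, Uldeni has h. Taking the neighbouring segments as reconstructed: Demin t can only go back to *t; Uldeni h could go back to *t or *s or *h — the one source consistent with every daughter is *t.
Position 7: Demin has p, Uldeni has v. Taking the neighbouring segments as reconstructed: Demin p could go back to *p or *b; Uldeni v could go back to *b or *v — the one source consistent with every daughter is *b.
Position 6: Demin has o, Uldeni has u. Uldeni preserves u here (none of its changes turn any other segment into u), so the proto-segment is *u.
This points to *tisniub. Verify forward in each daughter:
Demin: *tisniub
  tisniub (rule 1 does not apply)
  tisniub → tisniob   [vowel merger]
  tisniob → tisniop   [final devoicing]
  giving Demin tisniop.
Uldeni: start from *tisniub.
  rule 1 (palatalisation): tisniub → sisniub
  rule 2 (debuccalisation): sisniub → hisniub
  rule 3 (unconditioned shift): hisniub → hisniuv
  ⇒ Uldeni hisniuv
*tisniub is the unique common source.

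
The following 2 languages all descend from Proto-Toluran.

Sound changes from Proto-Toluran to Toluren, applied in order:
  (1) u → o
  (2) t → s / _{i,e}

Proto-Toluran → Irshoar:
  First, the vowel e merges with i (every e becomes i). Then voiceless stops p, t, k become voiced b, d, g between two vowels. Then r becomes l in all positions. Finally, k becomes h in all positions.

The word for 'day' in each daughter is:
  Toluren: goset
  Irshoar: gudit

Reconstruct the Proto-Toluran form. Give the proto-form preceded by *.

Position 3: Toluren has s, Irshoar has d. Taking the neighbouring segments as reconstructed: Toluren s could go back to *t or *s; Irshoar d could go back to *t or *d — the one source consistent with every daughter is *t.
Position 4: Toluren has e, Irshoar has i. Toluren preserves e here (none of its changes turn any other segment into e), so the proto-segment is *e.
Continuing position by position gives *gutet; check it forward:
Toluren: start from *gutet.
  rule 1 (vowel merger): gutet → gotet
  rule 2 (palatalisation): gotet → goset
  ⇒ Toluren goset
Irshoar: *gutet
  gutet → gutit   [vowel merger]
  gutit → gudit   [intervocalic voicing]
  gudit (rule 3 does not apply)
  gudit (rule 4 does not apply)
  giving Irshoar gudit.
No other proto-form is consistent with every reflex, so the reconstruction is *gutet.

*gutet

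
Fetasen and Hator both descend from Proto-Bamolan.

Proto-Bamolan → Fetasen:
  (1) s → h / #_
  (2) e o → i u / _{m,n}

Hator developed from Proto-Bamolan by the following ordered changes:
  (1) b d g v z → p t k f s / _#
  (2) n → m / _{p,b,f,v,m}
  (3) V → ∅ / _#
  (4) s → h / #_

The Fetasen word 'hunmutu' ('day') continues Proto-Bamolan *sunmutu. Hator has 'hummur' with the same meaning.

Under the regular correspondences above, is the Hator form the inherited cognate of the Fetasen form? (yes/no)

no

Derive the expected Hator reflex of *sunmutu:
Hator: *sunmutu
  sunmutu (rule 1 does not apply)
  sunmutu → summutu   [nasal place assimilation]
  summutu → summut   [apocope]
  summut → hummut   [debuccalisation]
  giving Hator hummut.
The regular Hator reflex would be 'hummut', but the attested form is 'hummur'. The correspondence is irregular, so they are not cognates (the Hator form has a different source).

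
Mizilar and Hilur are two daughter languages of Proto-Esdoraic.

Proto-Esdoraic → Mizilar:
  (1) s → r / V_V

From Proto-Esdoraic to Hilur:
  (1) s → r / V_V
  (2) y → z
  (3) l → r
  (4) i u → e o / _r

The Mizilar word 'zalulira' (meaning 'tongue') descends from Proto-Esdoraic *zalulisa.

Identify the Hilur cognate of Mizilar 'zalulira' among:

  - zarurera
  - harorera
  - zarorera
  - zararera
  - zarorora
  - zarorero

zarorera

Hilur: start from *zalulisa.
  rule 1 (rhotacism): zalulisa → zalulira
  rule 2: no change — zalulira
  rule 3 (unconditioned shift): zalulira → zarurira
  rule 4 (pre-rhotic lowering): zarurira → zarorera
  ⇒ Hilur zarorera
Only 'zarorera' matches the regular Hilur development of *zalulisa.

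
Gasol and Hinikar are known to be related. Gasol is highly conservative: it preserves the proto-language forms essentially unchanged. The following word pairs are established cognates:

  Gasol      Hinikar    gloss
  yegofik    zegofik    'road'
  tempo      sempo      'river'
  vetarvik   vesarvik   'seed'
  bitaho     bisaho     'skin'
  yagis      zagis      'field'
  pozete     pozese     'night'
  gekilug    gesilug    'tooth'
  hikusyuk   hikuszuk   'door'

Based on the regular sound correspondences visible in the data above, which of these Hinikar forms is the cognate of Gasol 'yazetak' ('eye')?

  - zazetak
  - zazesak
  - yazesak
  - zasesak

yagis ~ zagis — Gasol y corresponds to Hinikar z word-initially before a back vowel.
vetarvik ~ vesarvik, bitaho ~ bisaho — Gasol t corresponds to Hinikar s between vowels (before a back vowel).
Applying these to Gasol 'yazetak':
  yazetak → zazetak   (y→z word-initially before a back vowel)
  zazetak → zazesak   (t→s between vowels (before a back vowel))
So the Hinikar cognate is 'zazesak'.

zazesak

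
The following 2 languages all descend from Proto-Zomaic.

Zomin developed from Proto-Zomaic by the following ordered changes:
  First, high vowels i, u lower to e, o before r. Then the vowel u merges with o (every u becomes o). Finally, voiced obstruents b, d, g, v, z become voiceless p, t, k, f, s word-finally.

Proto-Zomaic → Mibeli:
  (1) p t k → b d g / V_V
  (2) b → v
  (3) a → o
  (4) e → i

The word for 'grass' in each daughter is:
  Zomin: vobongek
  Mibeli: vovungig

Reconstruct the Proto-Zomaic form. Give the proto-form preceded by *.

Position 3: Zomin has b, Mibeli has v. Zomin preserves b here (none of its changes turn any other segment into b), so the proto-segment is *b.
Position 4: Zomin has o, Mibeli has u. Mibeli preserves u here (none of its changes turn any other segment into u), so the proto-segment is *u.
Verify the candidate proto-form against each daughter:
Zomin: *vobungeg
  vobungeg (rule 1 does not apply)
  vobungeg → vobongeg   [vowel merger]
  vobongeg → vobongek   [final devoicing]
  giving Zomin vobongek.
Mibeli: start from *vobungeg.
  rule 1: no change — vobungeg
  rule 2 (unconditioned shift): vobungeg → vovungeg
  rule 3: no change — vovungeg
  rule 4 (vowel merger): vovungeg → vovungig
  ⇒ Mibeli vovungig
*vobungeg is the unique common source.

*vobungeg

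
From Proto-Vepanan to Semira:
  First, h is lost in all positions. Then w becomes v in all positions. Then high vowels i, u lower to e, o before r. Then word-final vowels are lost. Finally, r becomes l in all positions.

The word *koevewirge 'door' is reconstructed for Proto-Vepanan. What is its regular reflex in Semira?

Semira: *koevewirge > koevevirge > koeveverge > koeveverg > koevevelg  (by unconditioned shift, pre-rhotic lowering, apocope, unconditioned shift)

koevevelg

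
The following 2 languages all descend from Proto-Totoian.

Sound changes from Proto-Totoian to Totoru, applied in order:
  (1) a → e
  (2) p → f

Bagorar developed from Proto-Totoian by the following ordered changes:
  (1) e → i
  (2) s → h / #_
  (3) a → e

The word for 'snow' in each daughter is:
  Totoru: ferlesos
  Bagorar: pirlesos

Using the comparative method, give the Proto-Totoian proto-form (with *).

Position 1: Totoru has f, Bagorar has p. Bagorar preserves p here (none of its changes turn any other segment into p), so the proto-segment is *p.
Position 2: Totoru has e, Bagorar has i. Taking the neighbouring segments as reconstructed: Totoru e could go back to *a or *e; Bagorar i could go back to *e or *i — the one source consistent with every daughter is *e.
This points to *perlasos. Verify forward in each daughter:
Totoru: start from *perlasos.
  rule 1 (vowel merger): perlasos → perlesos
  rule 2 (unconditioned shift): perlesos → ferlesos
  ⇒ Totoru ferlesos
Bagorar: *perlasos
  perlasos → pirlasos   [vowel merger]
  pirlasos (rule 2 does not apply)
  pirlasos → pirlesos   [vowel merger]
  giving Bagorar pirlesos.
*perlasos is the unique common source.

*perlasos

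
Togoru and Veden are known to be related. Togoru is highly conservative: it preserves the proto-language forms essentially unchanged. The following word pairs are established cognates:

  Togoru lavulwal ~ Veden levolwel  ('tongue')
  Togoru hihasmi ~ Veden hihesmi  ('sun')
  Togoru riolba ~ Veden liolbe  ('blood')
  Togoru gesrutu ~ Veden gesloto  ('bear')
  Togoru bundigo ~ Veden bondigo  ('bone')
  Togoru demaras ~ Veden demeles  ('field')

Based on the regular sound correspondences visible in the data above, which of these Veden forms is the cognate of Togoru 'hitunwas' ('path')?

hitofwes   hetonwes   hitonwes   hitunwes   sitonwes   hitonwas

hitonwes

bundigo ~ bondigo — Togoru u corresponds to Veden o after a consonant, before a nasal.
lavulwal ~ levolwel, hihasmi ~ hihesmi — Togoru a corresponds to Veden e after a consonant, before a consonant other than r, m, n, p, b, f, v.
Applying these to Togoru 'hitunwas':
  hitunwas → hitonwas   (u→o after a consonant, before a nasal)
  hitonwas → hitonwes   (a→e after a consonant, before a consonant other than r, m, n, p, b, f, v)
So the Veden cognate is 'hitonwes'.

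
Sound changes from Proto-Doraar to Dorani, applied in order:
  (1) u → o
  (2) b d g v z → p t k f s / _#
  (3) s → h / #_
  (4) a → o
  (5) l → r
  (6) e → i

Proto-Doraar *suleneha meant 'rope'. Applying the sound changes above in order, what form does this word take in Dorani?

Dorani: *suleneha > soleneha > holeneha > holeneho > horeneho > horiniho  (by vowel merger, debuccalisation, vowel merger, unconditioned shift, vowel merger)

horiniho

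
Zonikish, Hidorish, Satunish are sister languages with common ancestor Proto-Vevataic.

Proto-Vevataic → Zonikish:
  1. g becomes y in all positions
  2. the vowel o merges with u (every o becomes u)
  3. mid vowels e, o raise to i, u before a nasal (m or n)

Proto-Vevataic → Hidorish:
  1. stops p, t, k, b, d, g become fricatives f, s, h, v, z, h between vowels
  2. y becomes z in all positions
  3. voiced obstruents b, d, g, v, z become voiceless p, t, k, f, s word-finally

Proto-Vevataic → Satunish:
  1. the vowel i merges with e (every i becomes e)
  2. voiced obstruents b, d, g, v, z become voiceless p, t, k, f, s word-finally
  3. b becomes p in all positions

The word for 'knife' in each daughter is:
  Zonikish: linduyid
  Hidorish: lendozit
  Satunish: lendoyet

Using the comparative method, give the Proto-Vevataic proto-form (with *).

Position 2: Zonikish has i, Hidorish has e, Satunish has e. Hidorish preserves e here (none of its changes turn any other segment into e), so the proto-segment is *e.
Position 5: Zonikish has u, Hidorish has o, Satunish has o. Hidorish preserves o here (none of its changes turn any other segment into o), so the proto-segment is *o.
Continuing position by position gives *lendoyid; check it forward:
Zonikish: *lendoyid > lenduyid > linduyid  (by vowel merger, pre-nasal raising)
Hidorish: *lendoyid
  lendoyid (rule 1 does not apply)
  lendoyid → lendozid   [unconditioned shift]
  lendozid → lendozit   [final devoicing]
  giving Hidorish lendozit.
Satunish: *lendoyid
  lendoyid → lendoyed   [vowel merger]
  lendoyed → lendoyet   [final devoicing]
  lendoyet (rule 3 does not apply)
  giving Satunish lendoyet.
*lendoyid is the unique common source.

*lendoyid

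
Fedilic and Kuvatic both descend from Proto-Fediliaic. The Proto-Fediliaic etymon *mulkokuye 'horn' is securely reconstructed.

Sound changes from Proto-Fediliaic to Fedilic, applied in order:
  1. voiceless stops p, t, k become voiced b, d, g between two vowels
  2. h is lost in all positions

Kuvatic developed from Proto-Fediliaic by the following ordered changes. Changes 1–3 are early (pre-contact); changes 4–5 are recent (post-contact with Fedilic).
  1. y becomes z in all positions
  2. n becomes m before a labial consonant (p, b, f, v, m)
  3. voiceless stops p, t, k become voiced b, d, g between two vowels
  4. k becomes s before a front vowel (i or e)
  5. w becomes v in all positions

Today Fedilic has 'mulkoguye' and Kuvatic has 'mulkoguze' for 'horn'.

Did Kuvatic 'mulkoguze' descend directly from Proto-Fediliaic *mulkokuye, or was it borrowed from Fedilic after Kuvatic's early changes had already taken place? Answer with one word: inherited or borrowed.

If inherited, *mulkokuye would pass through all of Kuvatic's changes:
Kuvatic: start from *mulkokuye.
  rule 1 (unconditioned shift): mulkokuye → mulkokuze
  rule 2: no change — mulkokuze
  rule 3 (intervocalic voicing): mulkokuze → mulkoguze
  rule 4: no change — mulkoguze
  rule 5: no change — mulkoguze
  ⇒ Kuvatic mulkoguze
If borrowed from Fedilic 'mulkoguye' after the early changes, it would undergo only the recent ones:
  rule 4 (palatalisation): no change (mulkoguye)
  rule 5 (unconditioned shift): no change (mulkoguye)
  ⇒ as a loan: mulkoguye
Kuvatic 'mulkoguze' matches the inherited outcome exactly, so it is an inherited cognate, not a loan.

inherited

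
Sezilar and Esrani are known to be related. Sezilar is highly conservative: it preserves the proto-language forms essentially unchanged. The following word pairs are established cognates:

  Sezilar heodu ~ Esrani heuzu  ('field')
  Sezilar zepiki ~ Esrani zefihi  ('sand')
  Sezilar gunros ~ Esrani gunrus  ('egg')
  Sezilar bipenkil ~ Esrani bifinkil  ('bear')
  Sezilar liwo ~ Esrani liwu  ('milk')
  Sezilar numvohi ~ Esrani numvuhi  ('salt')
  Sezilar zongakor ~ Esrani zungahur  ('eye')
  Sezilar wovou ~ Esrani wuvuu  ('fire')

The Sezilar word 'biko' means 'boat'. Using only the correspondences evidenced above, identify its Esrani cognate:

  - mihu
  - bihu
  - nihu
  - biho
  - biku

zongakor ~ zungahur — Sezilar k corresponds to Esrani h between vowels (before a back vowel).
liwo ~ liwu — Sezilar o corresponds to Esrani u word-finally.
Applying these to Sezilar 'biko':
  biko → biho   (k→h between vowels (before a back vowel))
  biho → bihu   (o→u word-finally)
So the Esrani cognate is 'bihu'.

bihu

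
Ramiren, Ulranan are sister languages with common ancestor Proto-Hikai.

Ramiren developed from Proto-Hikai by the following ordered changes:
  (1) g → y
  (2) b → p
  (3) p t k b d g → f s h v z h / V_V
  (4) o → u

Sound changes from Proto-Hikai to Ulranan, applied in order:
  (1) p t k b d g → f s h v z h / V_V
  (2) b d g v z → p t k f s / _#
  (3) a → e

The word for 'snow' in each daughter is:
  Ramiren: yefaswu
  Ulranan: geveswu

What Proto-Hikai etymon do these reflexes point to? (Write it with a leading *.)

*gebaswu

Position 1: Ramiren has y, Ulranan has g. Ulranan preserves g here (none of its changes turn any other segment into g), so the proto-segment is *g.
Position 4: Ramiren has a, Ulranan has e. Ramiren preserves a here (none of its changes turn any other segment into a), so the proto-segment is *a.
Position 3: Ramiren has f, Ulranan has v. Taking the neighbouring segments as reconstructed: Ramiren f could go back to *p or *b or *f; Ulranan v could go back to *b or *v — the one source consistent with every daughter is *b.
The remaining positions agree across the daughters. Check the candidate against every language:
Ramiren: *gebaswu > yebaswu > yepaswu > yefaswu  (by unconditioned shift, unconditioned shift, intervocalic lenition)
Ulranan: *gebaswu > gevaswu > geveswu  (by intervocalic lenition, vowel merger)
Only *gebaswu yields all of Ramiren yefaswu, Ulranan geveswu.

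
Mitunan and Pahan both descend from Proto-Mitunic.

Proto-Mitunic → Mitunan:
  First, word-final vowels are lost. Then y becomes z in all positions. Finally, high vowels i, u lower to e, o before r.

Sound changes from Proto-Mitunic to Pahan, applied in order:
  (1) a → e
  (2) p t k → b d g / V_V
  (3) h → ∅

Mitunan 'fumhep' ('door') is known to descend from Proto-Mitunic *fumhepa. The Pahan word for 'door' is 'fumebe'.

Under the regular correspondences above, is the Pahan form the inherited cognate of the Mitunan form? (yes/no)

Derive the expected Pahan reflex of *fumhepa:
Pahan: *fumhepa > fumhepe > fumhebe > fumebe  (by vowel merger, intervocalic voicing, h-loss)
Pahan 'fumebe' matches the regular reflex exactly, so the pair is cognate.

yes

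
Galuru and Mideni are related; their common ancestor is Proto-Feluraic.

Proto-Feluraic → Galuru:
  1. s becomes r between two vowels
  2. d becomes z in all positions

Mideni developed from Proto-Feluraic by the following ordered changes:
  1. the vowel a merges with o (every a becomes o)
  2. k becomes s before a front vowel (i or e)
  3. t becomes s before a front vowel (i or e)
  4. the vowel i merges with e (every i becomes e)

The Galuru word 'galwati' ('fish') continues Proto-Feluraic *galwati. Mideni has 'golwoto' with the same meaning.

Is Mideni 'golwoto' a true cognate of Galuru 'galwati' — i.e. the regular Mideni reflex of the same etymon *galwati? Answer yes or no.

no

Derive the expected Mideni reflex of *galwati:
Mideni: *galwati > golwoti > golwosi > golwose  (by vowel merger, palatalisation, vowel merger)
The regular Mideni reflex would be 'golwose', but the attested form is 'golwoto'. The correspondence is irregular, so they are not cognates (the Mideni form has a different source).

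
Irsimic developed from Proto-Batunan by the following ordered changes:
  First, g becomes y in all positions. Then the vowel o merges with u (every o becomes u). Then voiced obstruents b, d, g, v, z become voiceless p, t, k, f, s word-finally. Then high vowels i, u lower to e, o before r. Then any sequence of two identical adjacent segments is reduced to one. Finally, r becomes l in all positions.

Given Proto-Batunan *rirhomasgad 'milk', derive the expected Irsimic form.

lelhumasyat

Irsimic: *rirhomasgad > rirhomasyad > rirhumasyad > rirhumasyat > rerhumasyat > lelhumasyat  (by unconditioned shift, vowel merger, final devoicing, pre-rhotic lowering, unconditioned shift)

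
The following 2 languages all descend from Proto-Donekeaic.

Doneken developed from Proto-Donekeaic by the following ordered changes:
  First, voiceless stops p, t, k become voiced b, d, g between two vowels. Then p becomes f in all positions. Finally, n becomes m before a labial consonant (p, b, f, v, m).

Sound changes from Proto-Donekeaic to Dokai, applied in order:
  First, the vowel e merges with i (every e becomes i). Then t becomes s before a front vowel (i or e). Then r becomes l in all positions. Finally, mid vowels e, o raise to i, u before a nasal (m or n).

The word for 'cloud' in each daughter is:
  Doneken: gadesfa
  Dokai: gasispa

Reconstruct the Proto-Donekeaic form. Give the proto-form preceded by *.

*gatespa

Position 6: Doneken has f, Dokai has p. Dokai preserves p here (none of its changes turn any other segment into p), so the proto-segment is *p.
Position 4: Doneken has e, Dokai has i. Doneken preserves e here (none of its changes turn any other segment into e), so the proto-segment is *e.
Position 3: Doneken has d, Dokai has s. Taking the neighbouring segments as reconstructed: Doneken d could go back to *t or *d; Dokai s could go back to *t or *s — the one source consistent with every daughter is *t.
Verify the candidate proto-form against each daughter:
Doneken: *gatespa > gadespa > gadesfa  (by intervocalic voicing, unconditioned shift)
Dokai: *gatespa > gatispa > gasispa  (by vowel merger, palatalisation)
*gatespa is the unique common source.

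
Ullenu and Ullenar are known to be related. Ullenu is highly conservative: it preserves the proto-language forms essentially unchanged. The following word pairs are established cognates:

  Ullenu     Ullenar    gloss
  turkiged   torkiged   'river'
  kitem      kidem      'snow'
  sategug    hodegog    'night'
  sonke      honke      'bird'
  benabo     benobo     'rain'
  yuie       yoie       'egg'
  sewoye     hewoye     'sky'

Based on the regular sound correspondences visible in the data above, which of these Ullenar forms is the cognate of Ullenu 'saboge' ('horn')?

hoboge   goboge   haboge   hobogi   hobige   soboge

hoboge

sategug ~ hodegog — Ullenu s corresponds to Ullenar h word-initially before a back vowel.
benabo ~ benobo — Ullenu a corresponds to Ullenar o after a consonant, before a labial obstruent.
Applying these to Ullenu 'saboge':
  saboge → haboge   (s→h word-initially before a back vowel)
  haboge → hoboge   (a→o after a consonant, before a labial obstruent)
So the Ullenar cognate is 'hoboge'.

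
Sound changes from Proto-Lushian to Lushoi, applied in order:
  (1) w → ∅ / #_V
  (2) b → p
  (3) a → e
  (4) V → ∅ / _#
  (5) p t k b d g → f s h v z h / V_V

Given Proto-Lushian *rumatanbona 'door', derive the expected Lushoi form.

rumesenpon

Lushoi: *rumatanbona
  rumatanbona (rule 1 does not apply)
  rumatanbona → rumatanpona   [unconditioned shift]
  rumatanpona → rumetenpone   [vowel merger]
  rumetenpone → rumetenpon   [apocope]
  rumetenpon → rumesenpon   [intervocalic lenition]
  giving Lushoi rumesenpon.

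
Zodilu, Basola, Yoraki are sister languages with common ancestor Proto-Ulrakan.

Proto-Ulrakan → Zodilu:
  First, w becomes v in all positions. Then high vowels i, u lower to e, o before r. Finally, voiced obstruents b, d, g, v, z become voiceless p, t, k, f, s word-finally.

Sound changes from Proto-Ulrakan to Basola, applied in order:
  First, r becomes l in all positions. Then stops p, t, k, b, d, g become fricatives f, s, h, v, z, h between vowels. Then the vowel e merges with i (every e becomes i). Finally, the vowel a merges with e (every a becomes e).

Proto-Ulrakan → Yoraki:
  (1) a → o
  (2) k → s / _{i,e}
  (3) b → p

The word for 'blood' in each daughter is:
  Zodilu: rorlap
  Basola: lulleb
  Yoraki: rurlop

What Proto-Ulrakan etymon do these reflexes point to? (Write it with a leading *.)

*rurlab

Position 3: Zodilu has r, Basola has l, Yoraki has r. Zodilu preserves r here (none of its changes turn any other segment into r), so the proto-segment is *r.
Position 2: Zodilu has o, Basola has u, Yoraki has u. Basola preserves u here (none of its changes turn any other segment into u), so the proto-segment is *u.
This points to *rurlab. Verify forward in each daughter:
Zodilu: *rurlab > rorlab > rorlap  (by pre-rhotic lowering, final devoicing)
Basola: *rurlab > lullab > lulleb  (by unconditioned shift, vowel merger)
Yoraki: *rurlab
  rurlab → rurlob   [vowel merger]
  rurlob (rule 2 does not apply)
  rurlob → rurlop   [unconditioned shift]
  giving Yoraki rurlop.
*rurlab is the unique common source.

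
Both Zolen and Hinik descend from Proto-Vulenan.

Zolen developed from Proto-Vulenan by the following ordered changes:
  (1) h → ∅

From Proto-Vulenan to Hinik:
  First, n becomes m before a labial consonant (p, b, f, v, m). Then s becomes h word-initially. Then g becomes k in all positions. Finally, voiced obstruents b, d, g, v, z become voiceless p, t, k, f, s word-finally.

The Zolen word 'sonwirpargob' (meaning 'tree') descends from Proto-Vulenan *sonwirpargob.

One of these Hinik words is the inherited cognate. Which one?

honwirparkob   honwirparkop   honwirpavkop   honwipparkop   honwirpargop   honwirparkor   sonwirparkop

Hinik: *sonwirpargob > honwirpargob > honwirparkob > honwirparkop  (by debuccalisation, unconditioned shift, final devoicing)
Among the options, 'honwirparkop' alone shows every Hinik change applied in order.

honwirparkop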